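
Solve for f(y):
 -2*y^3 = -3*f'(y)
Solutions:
 f(y) = C1 + y^4/6


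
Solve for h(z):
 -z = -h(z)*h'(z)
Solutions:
 h(z) = -sqrt(C1 + z^2)
 h(z) = sqrt(C1 + z^2)


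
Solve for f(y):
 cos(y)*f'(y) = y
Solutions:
 f(y) = C1 + Integral(y/cos(y), y)


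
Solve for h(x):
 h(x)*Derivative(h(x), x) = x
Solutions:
 h(x) = -sqrt(C1 + x^2)
 h(x) = sqrt(C1 + x^2)


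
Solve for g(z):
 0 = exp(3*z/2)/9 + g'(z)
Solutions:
 g(z) = C1 - 2*exp(3*z/2)/27


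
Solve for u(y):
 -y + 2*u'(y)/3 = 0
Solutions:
 u(y) = C1 + 3*y^2/4


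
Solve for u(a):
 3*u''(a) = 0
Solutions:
 u(a) = C1 + C2*a


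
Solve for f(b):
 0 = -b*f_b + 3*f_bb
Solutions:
 f(b) = C1 + C2*erfi(sqrt(6)*b/6)


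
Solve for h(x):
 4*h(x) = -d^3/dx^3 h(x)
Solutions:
 h(x) = C3*exp(-2^(2/3)*x) + (C1*sin(2^(2/3)*sqrt(3)*x/2) + C2*cos(2^(2/3)*sqrt(3)*x/2))*exp(2^(2/3)*x/2)


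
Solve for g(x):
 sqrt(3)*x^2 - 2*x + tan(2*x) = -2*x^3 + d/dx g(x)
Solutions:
 g(x) = C1 + x^4/2 + sqrt(3)*x^3/3 - x^2 - log(cos(2*x))/2


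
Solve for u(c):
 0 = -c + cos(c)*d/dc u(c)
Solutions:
 u(c) = C1 + Integral(c/cos(c), c)


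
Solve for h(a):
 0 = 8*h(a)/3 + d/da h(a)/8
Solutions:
 h(a) = C1*exp(-64*a/3)


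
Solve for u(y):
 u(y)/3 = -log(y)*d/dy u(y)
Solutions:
 u(y) = C1*exp(-li(y)/3)


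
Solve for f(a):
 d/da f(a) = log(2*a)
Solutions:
 f(a) = C1 + a*log(a) - a + a*log(2)


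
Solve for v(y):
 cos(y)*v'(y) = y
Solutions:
 v(y) = C1 + Integral(y/cos(y), y)


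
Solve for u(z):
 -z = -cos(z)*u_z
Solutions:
 u(z) = C1 + Integral(z/cos(z), z)


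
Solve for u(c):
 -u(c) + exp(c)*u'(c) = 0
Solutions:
 u(c) = C1*exp(-exp(-c))


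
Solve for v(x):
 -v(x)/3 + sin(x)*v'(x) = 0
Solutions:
 v(x) = C1*(cos(x) - 1)^(1/6)/(cos(x) + 1)^(1/6)


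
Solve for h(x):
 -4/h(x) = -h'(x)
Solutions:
 h(x) = -sqrt(C1 + 8*x)
 h(x) = sqrt(C1 + 8*x)


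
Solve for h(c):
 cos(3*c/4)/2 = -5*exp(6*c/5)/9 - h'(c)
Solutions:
 h(c) = C1 - 25*exp(6*c/5)/54 - 2*sin(3*c/4)/3


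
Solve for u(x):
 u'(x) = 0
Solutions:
 u(x) = C1


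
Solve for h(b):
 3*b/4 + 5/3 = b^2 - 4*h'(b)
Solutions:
 h(b) = C1 + b^3/12 - 3*b^2/32 - 5*b/12


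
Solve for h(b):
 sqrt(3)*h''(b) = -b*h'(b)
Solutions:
 h(b) = C1 + C2*erf(sqrt(2)*3^(3/4)*b/6)


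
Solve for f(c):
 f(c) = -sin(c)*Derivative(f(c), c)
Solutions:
 f(c) = C1*sqrt(cos(c) + 1)/sqrt(cos(c) - 1)


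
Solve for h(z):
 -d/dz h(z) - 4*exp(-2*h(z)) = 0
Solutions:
 h(z) = log(-sqrt(C1 - 8*z))
 h(z) = log(C1 - 8*z)/2


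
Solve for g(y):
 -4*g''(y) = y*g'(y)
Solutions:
 g(y) = C1 + C2*erf(sqrt(2)*y/4)


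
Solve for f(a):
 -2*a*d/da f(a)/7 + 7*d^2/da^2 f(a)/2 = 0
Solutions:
 f(a) = C1 + C2*erfi(sqrt(2)*a/7)


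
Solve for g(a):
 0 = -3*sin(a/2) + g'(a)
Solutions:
 g(a) = C1 - 6*cos(a/2)


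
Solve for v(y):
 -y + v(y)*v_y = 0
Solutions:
 v(y) = -sqrt(C1 + y^2)
 v(y) = sqrt(C1 + y^2)


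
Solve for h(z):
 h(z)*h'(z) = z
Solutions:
 h(z) = -sqrt(C1 + z^2)
 h(z) = sqrt(C1 + z^2)


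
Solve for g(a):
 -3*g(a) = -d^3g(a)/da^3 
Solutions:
 g(a) = C3*exp(3^(1/3)*a) + (C1*sin(3^(5/6)*a/2) + C2*cos(3^(5/6)*a/2))*exp(-3^(1/3)*a/2)


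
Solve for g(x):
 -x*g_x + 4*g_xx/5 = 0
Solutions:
 g(x) = C1 + C2*erfi(sqrt(10)*x/4)


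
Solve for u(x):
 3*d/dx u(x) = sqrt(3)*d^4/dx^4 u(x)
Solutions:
 u(x) = C1 + C4*exp(3^(1/6)*x) + (C2*sin(3^(2/3)*x/2) + C3*cos(3^(2/3)*x/2))*exp(-3^(1/6)*x/2)


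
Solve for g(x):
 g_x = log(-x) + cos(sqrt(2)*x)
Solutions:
 g(x) = C1 + x*log(-x) - x + sqrt(2)*sin(sqrt(2)*x)/2


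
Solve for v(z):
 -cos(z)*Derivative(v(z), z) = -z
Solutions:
 v(z) = C1 + Integral(z/cos(z), z)


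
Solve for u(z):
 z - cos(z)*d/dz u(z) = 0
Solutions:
 u(z) = C1 + Integral(z/cos(z), z)


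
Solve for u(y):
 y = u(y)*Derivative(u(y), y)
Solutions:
 u(y) = -sqrt(C1 + y^2)
 u(y) = sqrt(C1 + y^2)


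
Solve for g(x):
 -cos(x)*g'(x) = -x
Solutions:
 g(x) = C1 + Integral(x/cos(x), x)


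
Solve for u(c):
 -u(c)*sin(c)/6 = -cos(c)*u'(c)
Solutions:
 u(c) = C1/cos(c)^(1/6)


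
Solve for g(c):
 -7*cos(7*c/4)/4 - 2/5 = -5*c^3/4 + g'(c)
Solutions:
 g(c) = C1 + 5*c^4/16 - 2*c/5 - sin(7*c/4)


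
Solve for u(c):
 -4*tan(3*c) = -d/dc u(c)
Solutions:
 u(c) = C1 - 4*log(cos(3*c))/3


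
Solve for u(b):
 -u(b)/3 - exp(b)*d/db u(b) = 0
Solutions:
 u(b) = C1*exp(exp(-b)/3)


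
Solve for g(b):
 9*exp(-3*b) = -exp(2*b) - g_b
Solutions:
 g(b) = C1 - exp(2*b)/2 + 3*exp(-3*b)


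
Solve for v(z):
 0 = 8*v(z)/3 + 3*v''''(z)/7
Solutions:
 v(z) = (C1*sin(14^(1/4)*sqrt(3)*z/3) + C2*cos(14^(1/4)*sqrt(3)*z/3))*exp(-14^(1/4)*sqrt(3)*z/3) + (C3*sin(14^(1/4)*sqrt(3)*z/3) + C4*cos(14^(1/4)*sqrt(3)*z/3))*exp(14^(1/4)*sqrt(3)*z/3)


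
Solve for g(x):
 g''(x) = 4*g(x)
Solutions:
 g(x) = C1*exp(-2*x) + C2*exp(2*x)


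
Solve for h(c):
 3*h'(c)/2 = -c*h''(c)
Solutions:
 h(c) = C1 + C2/sqrt(c)


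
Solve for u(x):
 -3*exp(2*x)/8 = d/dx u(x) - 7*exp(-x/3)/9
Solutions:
 u(x) = C1 - 3*exp(2*x)/16 - 7*exp(-x/3)/3


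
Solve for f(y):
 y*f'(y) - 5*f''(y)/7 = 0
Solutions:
 f(y) = C1 + C2*erfi(sqrt(70)*y/10)


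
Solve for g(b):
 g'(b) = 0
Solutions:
 g(b) = C1


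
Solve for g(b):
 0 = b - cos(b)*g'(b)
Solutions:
 g(b) = C1 + Integral(b/cos(b), b)


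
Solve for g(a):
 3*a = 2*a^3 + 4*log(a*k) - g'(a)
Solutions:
 g(a) = C1 + a^4/2 - 3*a^2/2 + 4*a*log(a*k) - 4*a


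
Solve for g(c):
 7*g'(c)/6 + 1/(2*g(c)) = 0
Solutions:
 g(c) = -sqrt(C1 - 42*c)/7
 g(c) = sqrt(C1 - 42*c)/7


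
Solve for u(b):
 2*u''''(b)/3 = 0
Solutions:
 u(b) = C1 + C2*b + C3*b^2 + C4*b^3


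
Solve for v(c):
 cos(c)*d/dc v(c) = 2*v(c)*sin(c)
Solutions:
 v(c) = C1/cos(c)^2


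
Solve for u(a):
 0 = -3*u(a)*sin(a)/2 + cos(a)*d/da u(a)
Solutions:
 u(a) = C1/cos(a)^(3/2)


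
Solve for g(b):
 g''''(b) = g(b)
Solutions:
 g(b) = C1*exp(-b) + C2*exp(b) + C3*sin(b) + C4*cos(b)


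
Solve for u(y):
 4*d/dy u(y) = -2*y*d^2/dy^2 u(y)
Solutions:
 u(y) = C1 + C2/y


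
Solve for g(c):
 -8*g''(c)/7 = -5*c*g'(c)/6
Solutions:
 g(c) = C1 + C2*erfi(sqrt(210)*c/24)


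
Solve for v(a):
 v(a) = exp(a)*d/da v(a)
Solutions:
 v(a) = C1*exp(-exp(-a))


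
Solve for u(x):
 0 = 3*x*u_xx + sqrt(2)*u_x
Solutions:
 u(x) = C1 + C2*x^(1 - sqrt(2)/3)


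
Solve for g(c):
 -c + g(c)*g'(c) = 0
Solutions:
 g(c) = -sqrt(C1 + c^2)
 g(c) = sqrt(C1 + c^2)


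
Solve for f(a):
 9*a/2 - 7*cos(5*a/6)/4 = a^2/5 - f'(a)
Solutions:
 f(a) = C1 + a^3/15 - 9*a^2/4 + 21*sin(5*a/6)/10


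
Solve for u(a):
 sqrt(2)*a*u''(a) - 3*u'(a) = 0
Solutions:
 u(a) = C1 + C2*a^(1 + 3*sqrt(2)/2)


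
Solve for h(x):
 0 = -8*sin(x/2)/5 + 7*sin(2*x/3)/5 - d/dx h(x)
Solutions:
 h(x) = C1 + 16*cos(x/2)/5 - 21*cos(2*x/3)/10


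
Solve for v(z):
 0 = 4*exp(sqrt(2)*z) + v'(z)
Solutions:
 v(z) = C1 - 2*sqrt(2)*exp(sqrt(2)*z)


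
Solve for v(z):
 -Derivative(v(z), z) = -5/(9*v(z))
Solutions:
 v(z) = -sqrt(C1 + 10*z)/3
 v(z) = sqrt(C1 + 10*z)/3


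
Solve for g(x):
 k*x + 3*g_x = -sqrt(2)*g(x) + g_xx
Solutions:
 g(x) = C1*exp(x*(3 - sqrt(4*sqrt(2) + 9))/2) + C2*exp(x*(3 + sqrt(4*sqrt(2) + 9))/2) - sqrt(2)*k*x/2 + 3*k/2


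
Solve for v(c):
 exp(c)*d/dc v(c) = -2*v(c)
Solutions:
 v(c) = C1*exp(2*exp(-c))


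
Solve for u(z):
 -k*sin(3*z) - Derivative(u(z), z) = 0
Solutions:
 u(z) = C1 + k*cos(3*z)/3


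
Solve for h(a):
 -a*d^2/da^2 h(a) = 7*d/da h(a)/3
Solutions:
 h(a) = C1 + C2/a^(4/3)


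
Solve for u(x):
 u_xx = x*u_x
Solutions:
 u(x) = C1 + C2*erfi(sqrt(2)*x/2)


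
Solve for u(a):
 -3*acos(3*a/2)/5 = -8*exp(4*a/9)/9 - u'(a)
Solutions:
 u(a) = C1 + 3*a*acos(3*a/2)/5 - sqrt(4 - 9*a^2)/5 - 2*exp(4*a/9)


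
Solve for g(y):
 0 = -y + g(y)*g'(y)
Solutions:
 g(y) = -sqrt(C1 + y^2)
 g(y) = sqrt(C1 + y^2)


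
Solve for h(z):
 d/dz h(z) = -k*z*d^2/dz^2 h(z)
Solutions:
 h(z) = C1 + z^(((re(k) - 1)*re(k) + im(k)^2)/(re(k)^2 + im(k)^2))*(C2*sin(log(z)*Abs(im(k))/(re(k)^2 + im(k)^2)) + C3*cos(log(z)*im(k)/(re(k)^2 + im(k)^2)))


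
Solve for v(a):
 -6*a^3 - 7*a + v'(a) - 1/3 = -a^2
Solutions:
 v(a) = C1 + 3*a^4/2 - a^3/3 + 7*a^2/2 + a/3


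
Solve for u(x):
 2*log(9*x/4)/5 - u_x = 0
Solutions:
 u(x) = C1 + 2*x*log(x)/5 - 4*x*log(2)/5 - 2*x/5 + 4*x*log(3)/5


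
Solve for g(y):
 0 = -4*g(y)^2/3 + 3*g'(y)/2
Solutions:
 g(y) = -9/(C1 + 8*y)


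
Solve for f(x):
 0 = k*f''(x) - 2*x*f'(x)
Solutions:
 f(x) = C1 + C2*erf(x*sqrt(-1/k))/sqrt(-1/k)


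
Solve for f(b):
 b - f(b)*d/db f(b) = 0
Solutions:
 f(b) = -sqrt(C1 + b^2)
 f(b) = sqrt(C1 + b^2)


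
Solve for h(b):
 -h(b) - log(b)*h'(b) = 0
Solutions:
 h(b) = C1*exp(-li(b))


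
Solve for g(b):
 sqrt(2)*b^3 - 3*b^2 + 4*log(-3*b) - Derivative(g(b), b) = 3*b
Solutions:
 g(b) = C1 + sqrt(2)*b^4/4 - b^3 - 3*b^2/2 + 4*b*log(-b) + 4*b*(-1 + log(3))


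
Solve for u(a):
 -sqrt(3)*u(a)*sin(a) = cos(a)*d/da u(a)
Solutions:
 u(a) = C1*cos(a)^(sqrt(3))


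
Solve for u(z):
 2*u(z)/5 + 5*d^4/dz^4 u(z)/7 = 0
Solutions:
 u(z) = (C1*sin(2^(3/4)*sqrt(5)*7^(1/4)*z/10) + C2*cos(2^(3/4)*sqrt(5)*7^(1/4)*z/10))*exp(-2^(3/4)*sqrt(5)*7^(1/4)*z/10) + (C3*sin(2^(3/4)*sqrt(5)*7^(1/4)*z/10) + C4*cos(2^(3/4)*sqrt(5)*7^(1/4)*z/10))*exp(2^(3/4)*sqrt(5)*7^(1/4)*z/10)


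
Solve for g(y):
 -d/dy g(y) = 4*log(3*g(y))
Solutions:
 Integral(1/(log(_y) + log(3)), (_y, g(y)))/4 = C1 - y


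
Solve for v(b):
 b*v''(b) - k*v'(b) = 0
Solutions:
 v(b) = C1 + b^(re(k) + 1)*(C2*sin(log(b)*Abs(im(k))) + C3*cos(log(b)*im(k)))


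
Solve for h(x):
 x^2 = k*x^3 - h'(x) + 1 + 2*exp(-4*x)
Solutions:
 h(x) = C1 + k*x^4/4 - x^3/3 + x - exp(-4*x)/2


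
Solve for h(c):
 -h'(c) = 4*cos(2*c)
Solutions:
 h(c) = C1 - 2*sin(2*c)


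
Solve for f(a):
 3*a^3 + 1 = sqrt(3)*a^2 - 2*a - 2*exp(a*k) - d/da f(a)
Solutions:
 f(a) = C1 - 3*a^4/4 + sqrt(3)*a^3/3 - a^2 - a - 2*exp(a*k)/k


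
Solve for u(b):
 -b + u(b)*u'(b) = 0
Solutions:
 u(b) = -sqrt(C1 + b^2)
 u(b) = sqrt(C1 + b^2)


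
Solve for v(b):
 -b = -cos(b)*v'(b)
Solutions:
 v(b) = C1 + Integral(b/cos(b), b)


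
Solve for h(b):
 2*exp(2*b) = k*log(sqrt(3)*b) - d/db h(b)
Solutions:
 h(b) = C1 + b*k*log(b) + b*k*(-1 + log(3)/2) - exp(2*b)


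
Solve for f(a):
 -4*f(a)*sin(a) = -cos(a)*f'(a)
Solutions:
 f(a) = C1/cos(a)^4


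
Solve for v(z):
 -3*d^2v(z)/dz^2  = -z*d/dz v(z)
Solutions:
 v(z) = C1 + C2*erfi(sqrt(6)*z/6)


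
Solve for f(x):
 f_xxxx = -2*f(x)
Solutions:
 f(x) = (C1*sin(2^(3/4)*x/2) + C2*cos(2^(3/4)*x/2))*exp(-2^(3/4)*x/2) + (C3*sin(2^(3/4)*x/2) + C4*cos(2^(3/4)*x/2))*exp(2^(3/4)*x/2)


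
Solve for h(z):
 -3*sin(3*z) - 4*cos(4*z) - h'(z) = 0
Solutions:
 h(z) = C1 - sin(4*z) + cos(3*z)


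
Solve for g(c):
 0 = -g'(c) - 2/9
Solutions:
 g(c) = C1 - 2*c/9


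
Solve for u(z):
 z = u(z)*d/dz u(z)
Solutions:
 u(z) = -sqrt(C1 + z^2)
 u(z) = sqrt(C1 + z^2)


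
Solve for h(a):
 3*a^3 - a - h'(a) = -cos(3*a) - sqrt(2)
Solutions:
 h(a) = C1 + 3*a^4/4 - a^2/2 + sqrt(2)*a + sin(3*a)/3


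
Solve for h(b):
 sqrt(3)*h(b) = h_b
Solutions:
 h(b) = C1*exp(sqrt(3)*b)


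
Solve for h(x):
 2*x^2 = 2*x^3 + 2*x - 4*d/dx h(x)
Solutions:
 h(x) = C1 + x^4/8 - x^3/6 + x^2/4


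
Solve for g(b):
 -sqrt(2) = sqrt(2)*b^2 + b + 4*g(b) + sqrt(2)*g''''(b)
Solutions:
 g(b) = -sqrt(2)*b^2/4 - b/4 + (C1*sin(2^(7/8)*b/2) + C2*cos(2^(7/8)*b/2))*exp(-2^(7/8)*b/2) + (C3*sin(2^(7/8)*b/2) + C4*cos(2^(7/8)*b/2))*exp(2^(7/8)*b/2) - sqrt(2)/4


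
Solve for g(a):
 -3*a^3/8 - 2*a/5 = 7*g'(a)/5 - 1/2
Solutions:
 g(a) = C1 - 15*a^4/224 - a^2/7 + 5*a/14


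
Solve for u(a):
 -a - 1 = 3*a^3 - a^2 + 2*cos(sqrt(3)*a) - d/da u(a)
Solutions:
 u(a) = C1 + 3*a^4/4 - a^3/3 + a^2/2 + a + 2*sqrt(3)*sin(sqrt(3)*a)/3


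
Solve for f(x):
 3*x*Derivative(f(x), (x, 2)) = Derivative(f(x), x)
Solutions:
 f(x) = C1 + C2*x^(4/3)


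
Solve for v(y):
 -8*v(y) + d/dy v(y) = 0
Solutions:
 v(y) = C1*exp(8*y)


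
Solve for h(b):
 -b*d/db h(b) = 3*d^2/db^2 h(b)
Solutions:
 h(b) = C1 + C2*erf(sqrt(6)*b/6)


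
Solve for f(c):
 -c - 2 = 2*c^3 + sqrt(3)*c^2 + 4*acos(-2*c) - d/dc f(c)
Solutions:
 f(c) = C1 + c^4/2 + sqrt(3)*c^3/3 + c^2/2 + 4*c*acos(-2*c) + 2*c + 2*sqrt(1 - 4*c^2)


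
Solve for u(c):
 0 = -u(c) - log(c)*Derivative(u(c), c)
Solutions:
 u(c) = C1*exp(-li(c))


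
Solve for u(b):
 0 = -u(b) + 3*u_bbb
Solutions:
 u(b) = C3*exp(3^(2/3)*b/3) + (C1*sin(3^(1/6)*b/2) + C2*cos(3^(1/6)*b/2))*exp(-3^(2/3)*b/6)


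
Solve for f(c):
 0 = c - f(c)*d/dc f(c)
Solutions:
 f(c) = -sqrt(C1 + c^2)
 f(c) = sqrt(C1 + c^2)


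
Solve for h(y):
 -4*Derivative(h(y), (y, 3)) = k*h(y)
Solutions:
 h(y) = C1*exp(2^(1/3)*y*(-k)^(1/3)/2) + C2*exp(2^(1/3)*y*(-k)^(1/3)*(-1 + sqrt(3)*I)/4) + C3*exp(-2^(1/3)*y*(-k)^(1/3)*(1 + sqrt(3)*I)/4)


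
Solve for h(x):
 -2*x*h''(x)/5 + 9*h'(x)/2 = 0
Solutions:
 h(x) = C1 + C2*x^(49/4)


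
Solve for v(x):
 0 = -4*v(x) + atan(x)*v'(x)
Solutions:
 v(x) = C1*exp(4*Integral(1/atan(x), x))


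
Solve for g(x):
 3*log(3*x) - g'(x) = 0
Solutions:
 g(x) = C1 + 3*x*log(x) - 3*x + x*log(27)


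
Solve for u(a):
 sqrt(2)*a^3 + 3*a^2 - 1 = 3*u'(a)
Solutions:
 u(a) = C1 + sqrt(2)*a^4/12 + a^3/3 - a/3


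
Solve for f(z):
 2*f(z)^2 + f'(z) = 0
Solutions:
 f(z) = 1/(C1 + 2*z)


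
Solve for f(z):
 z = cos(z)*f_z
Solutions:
 f(z) = C1 + Integral(z/cos(z), z)


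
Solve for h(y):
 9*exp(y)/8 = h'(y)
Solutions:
 h(y) = C1 + 9*exp(y)/8


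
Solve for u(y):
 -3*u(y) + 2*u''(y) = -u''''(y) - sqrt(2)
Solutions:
 u(y) = C1*exp(-y) + C2*exp(y) + C3*sin(sqrt(3)*y) + C4*cos(sqrt(3)*y) + sqrt(2)/3


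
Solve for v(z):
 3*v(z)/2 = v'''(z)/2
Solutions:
 v(z) = C3*exp(3^(1/3)*z) + (C1*sin(3^(5/6)*z/2) + C2*cos(3^(5/6)*z/2))*exp(-3^(1/3)*z/2)


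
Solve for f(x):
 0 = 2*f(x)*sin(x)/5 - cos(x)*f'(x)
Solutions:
 f(x) = C1/cos(x)^(2/5)


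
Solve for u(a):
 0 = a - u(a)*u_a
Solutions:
 u(a) = -sqrt(C1 + a^2)
 u(a) = sqrt(C1 + a^2)


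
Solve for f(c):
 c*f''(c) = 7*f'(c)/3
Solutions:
 f(c) = C1 + C2*c^(10/3)


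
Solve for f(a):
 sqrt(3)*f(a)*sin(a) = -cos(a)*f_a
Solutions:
 f(a) = C1*cos(a)^(sqrt(3))


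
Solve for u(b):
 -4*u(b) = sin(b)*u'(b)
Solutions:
 u(b) = C1*(cos(b)^2 + 2*cos(b) + 1)/(cos(b)^2 - 2*cos(b) + 1)


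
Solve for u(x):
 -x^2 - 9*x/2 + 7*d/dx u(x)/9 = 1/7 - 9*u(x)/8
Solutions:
 u(x) = C1*exp(-81*x/56) + 8*x^2/9 + 2020*x/729 - 739352/413343


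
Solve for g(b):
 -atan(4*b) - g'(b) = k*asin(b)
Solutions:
 g(b) = C1 - b*atan(4*b) - k*(b*asin(b) + sqrt(1 - b^2)) + log(16*b^2 + 1)/8


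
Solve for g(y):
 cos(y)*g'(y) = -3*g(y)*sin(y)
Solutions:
 g(y) = C1*cos(y)^3


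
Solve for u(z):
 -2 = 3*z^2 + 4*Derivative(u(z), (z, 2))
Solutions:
 u(z) = C1 + C2*z - z^4/16 - z^2/4


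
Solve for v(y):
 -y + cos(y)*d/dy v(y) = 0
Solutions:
 v(y) = C1 + Integral(y/cos(y), y)


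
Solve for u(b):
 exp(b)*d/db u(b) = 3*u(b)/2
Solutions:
 u(b) = C1*exp(-3*exp(-b)/2)


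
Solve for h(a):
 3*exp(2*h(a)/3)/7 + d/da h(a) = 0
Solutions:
 h(a) = 3*log(-sqrt(-1/(C1 - 3*a))) - 3*log(2) + 3*log(42)/2
 h(a) = 3*log(-1/(C1 - 3*a))/2 - 3*log(2) + 3*log(42)/2


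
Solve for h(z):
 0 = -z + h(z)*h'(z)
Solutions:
 h(z) = -sqrt(C1 + z^2)
 h(z) = sqrt(C1 + z^2)


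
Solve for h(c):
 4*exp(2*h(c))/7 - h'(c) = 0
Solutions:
 h(c) = log(-1/(C1 + 4*c))/2 - log(2) + log(14)/2
 h(c) = log(-sqrt(-1/(C1 + 4*c))) - log(2) + log(14)/2


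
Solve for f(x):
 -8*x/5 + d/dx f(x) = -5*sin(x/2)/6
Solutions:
 f(x) = C1 + 4*x^2/5 + 5*cos(x/2)/3


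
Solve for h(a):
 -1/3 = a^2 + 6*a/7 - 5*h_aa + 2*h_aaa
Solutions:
 h(a) = C1 + C2*a + C3*exp(5*a/2) + a^4/60 + 29*a^3/525 + 523*a^2/5250


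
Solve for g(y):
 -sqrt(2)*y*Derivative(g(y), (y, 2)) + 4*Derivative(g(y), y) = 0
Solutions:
 g(y) = C1 + C2*y^(1 + 2*sqrt(2))


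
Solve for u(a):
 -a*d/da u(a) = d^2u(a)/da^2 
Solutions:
 u(a) = C1 + C2*erf(sqrt(2)*a/2)


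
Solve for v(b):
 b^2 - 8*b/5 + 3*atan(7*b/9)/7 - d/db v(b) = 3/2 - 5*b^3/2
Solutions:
 v(b) = C1 + 5*b^4/8 + b^3/3 - 4*b^2/5 + 3*b*atan(7*b/9)/7 - 3*b/2 - 27*log(49*b^2 + 81)/98


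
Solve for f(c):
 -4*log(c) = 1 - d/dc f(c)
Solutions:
 f(c) = C1 + 4*c*log(c) - 3*c


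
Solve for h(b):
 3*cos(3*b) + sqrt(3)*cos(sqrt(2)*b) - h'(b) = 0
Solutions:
 h(b) = C1 + sin(3*b) + sqrt(6)*sin(sqrt(2)*b)/2


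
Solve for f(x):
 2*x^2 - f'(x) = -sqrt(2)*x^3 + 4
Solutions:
 f(x) = C1 + sqrt(2)*x^4/4 + 2*x^3/3 - 4*x


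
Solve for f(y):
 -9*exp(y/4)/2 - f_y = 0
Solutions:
 f(y) = C1 - 18*exp(y/4)


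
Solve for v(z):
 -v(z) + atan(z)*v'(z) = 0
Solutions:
 v(z) = C1*exp(Integral(1/atan(z), z))


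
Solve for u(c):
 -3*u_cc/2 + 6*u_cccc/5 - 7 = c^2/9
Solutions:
 u(c) = C1 + C2*c + C3*exp(-sqrt(5)*c/2) + C4*exp(sqrt(5)*c/2) - c^4/162 - 323*c^2/135


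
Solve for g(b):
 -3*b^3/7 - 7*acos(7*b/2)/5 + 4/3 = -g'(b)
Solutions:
 g(b) = C1 + 3*b^4/28 + 7*b*acos(7*b/2)/5 - 4*b/3 - sqrt(4 - 49*b^2)/5


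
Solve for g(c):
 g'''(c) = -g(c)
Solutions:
 g(c) = C3*exp(-c) + (C1*sin(sqrt(3)*c/2) + C2*cos(sqrt(3)*c/2))*exp(c/2)


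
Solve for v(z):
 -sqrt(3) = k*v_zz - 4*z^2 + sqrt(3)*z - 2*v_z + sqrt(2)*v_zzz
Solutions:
 v(z) = C1 + C2*exp(sqrt(2)*z*(-k + sqrt(k^2 + 8*sqrt(2)))/4) + C3*exp(-sqrt(2)*z*(k + sqrt(k^2 + 8*sqrt(2)))/4) - k^2*z - k*z^2 + sqrt(3)*k*z/4 - 2*z^3/3 + sqrt(3)*z^2/4 - 2*sqrt(2)*z + sqrt(3)*z/2


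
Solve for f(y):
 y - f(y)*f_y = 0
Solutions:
 f(y) = -sqrt(C1 + y^2)
 f(y) = sqrt(C1 + y^2)


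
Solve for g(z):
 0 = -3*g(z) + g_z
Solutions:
 g(z) = C1*exp(3*z)


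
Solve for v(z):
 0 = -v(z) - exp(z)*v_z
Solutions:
 v(z) = C1*exp(exp(-z))


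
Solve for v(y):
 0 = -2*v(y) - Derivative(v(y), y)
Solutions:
 v(y) = C1*exp(-2*y)


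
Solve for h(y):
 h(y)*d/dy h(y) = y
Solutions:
 h(y) = -sqrt(C1 + y^2)
 h(y) = sqrt(C1 + y^2)


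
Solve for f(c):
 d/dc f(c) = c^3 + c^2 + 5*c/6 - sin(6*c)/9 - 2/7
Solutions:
 f(c) = C1 + c^4/4 + c^3/3 + 5*c^2/12 - 2*c/7 + cos(6*c)/54


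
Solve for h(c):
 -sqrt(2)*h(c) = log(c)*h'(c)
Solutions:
 h(c) = C1*exp(-sqrt(2)*li(c))


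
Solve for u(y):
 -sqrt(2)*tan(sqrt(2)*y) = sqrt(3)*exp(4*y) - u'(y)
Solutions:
 u(y) = C1 + sqrt(3)*exp(4*y)/4 - log(cos(sqrt(2)*y))


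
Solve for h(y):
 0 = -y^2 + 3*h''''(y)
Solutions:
 h(y) = C1 + C2*y + C3*y^2 + C4*y^3 + y^6/1080


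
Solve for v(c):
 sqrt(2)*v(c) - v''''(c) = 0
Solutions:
 v(c) = C1*exp(-2^(1/8)*c) + C2*exp(2^(1/8)*c) + C3*sin(2^(1/8)*c) + C4*cos(2^(1/8)*c)


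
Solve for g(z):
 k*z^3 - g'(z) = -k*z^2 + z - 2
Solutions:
 g(z) = C1 + k*z^4/4 + k*z^3/3 - z^2/2 + 2*z


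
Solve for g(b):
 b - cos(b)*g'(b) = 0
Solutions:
 g(b) = C1 + Integral(b/cos(b), b)


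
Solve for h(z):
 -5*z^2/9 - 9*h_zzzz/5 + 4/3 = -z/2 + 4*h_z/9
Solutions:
 h(z) = C1 + C4*exp(-20^(1/3)*3^(2/3)*z/9) - 5*z^3/12 + 9*z^2/16 + 3*z + (C2*sin(20^(1/3)*3^(1/6)*z/6) + C3*cos(20^(1/3)*3^(1/6)*z/6))*exp(20^(1/3)*3^(2/3)*z/18)


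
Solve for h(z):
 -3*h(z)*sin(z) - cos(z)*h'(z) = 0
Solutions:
 h(z) = C1*cos(z)^3


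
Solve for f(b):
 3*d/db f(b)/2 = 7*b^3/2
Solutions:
 f(b) = C1 + 7*b^4/12


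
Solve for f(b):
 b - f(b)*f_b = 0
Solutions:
 f(b) = -sqrt(C1 + b^2)
 f(b) = sqrt(C1 + b^2)


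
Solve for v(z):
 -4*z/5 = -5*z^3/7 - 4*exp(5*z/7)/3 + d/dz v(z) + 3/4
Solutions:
 v(z) = C1 + 5*z^4/28 - 2*z^2/5 - 3*z/4 + 28*exp(5*z/7)/15


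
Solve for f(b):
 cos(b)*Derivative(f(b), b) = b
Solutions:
 f(b) = C1 + Integral(b/cos(b), b)


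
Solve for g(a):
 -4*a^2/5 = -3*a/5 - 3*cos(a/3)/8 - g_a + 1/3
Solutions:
 g(a) = C1 + 4*a^3/15 - 3*a^2/10 + a/3 - 9*sin(a/3)/8


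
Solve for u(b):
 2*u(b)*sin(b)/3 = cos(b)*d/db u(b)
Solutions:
 u(b) = C1/cos(b)^(2/3)


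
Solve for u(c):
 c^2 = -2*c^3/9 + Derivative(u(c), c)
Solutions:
 u(c) = C1 + c^4/18 + c^3/3


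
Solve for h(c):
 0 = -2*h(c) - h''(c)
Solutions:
 h(c) = C1*sin(sqrt(2)*c) + C2*cos(sqrt(2)*c)


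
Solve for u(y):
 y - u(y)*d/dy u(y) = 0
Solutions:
 u(y) = -sqrt(C1 + y^2)
 u(y) = sqrt(C1 + y^2)


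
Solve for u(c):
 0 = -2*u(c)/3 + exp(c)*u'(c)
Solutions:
 u(c) = C1*exp(-2*exp(-c)/3)


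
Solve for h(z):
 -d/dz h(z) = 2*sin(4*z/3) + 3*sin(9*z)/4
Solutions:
 h(z) = C1 + 3*cos(4*z/3)/2 + cos(9*z)/12


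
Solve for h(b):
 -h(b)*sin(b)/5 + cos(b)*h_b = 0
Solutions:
 h(b) = C1/cos(b)^(1/5)


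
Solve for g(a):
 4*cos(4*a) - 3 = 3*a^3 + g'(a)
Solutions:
 g(a) = C1 - 3*a^4/4 - 3*a + sin(4*a)


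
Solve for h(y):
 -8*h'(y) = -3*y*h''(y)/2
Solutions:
 h(y) = C1 + C2*y^(19/3)


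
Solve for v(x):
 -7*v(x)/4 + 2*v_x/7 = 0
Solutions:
 v(x) = C1*exp(49*x/8)


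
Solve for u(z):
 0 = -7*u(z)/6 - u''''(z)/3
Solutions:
 u(z) = (C1*sin(14^(1/4)*z/2) + C2*cos(14^(1/4)*z/2))*exp(-14^(1/4)*z/2) + (C3*sin(14^(1/4)*z/2) + C4*cos(14^(1/4)*z/2))*exp(14^(1/4)*z/2)


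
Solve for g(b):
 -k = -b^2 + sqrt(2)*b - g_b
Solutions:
 g(b) = C1 - b^3/3 + sqrt(2)*b^2/2 + b*k


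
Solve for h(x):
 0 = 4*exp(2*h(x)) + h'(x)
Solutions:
 h(x) = log(-sqrt(-1/(C1 - 4*x))) - log(2)/2
 h(x) = log(-1/(C1 - 4*x))/2 - log(2)/2


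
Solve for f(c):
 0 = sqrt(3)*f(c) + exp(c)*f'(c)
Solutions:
 f(c) = C1*exp(sqrt(3)*exp(-c))


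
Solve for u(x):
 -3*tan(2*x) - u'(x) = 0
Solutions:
 u(x) = C1 + 3*log(cos(2*x))/2


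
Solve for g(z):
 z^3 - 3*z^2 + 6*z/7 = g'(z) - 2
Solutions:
 g(z) = C1 + z^4/4 - z^3 + 3*z^2/7 + 2*z


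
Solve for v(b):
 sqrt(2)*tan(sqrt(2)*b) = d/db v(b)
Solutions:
 v(b) = C1 - log(cos(sqrt(2)*b))


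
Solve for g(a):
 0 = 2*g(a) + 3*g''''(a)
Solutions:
 g(a) = (C1*sin(6^(3/4)*a/6) + C2*cos(6^(3/4)*a/6))*exp(-6^(3/4)*a/6) + (C3*sin(6^(3/4)*a/6) + C4*cos(6^(3/4)*a/6))*exp(6^(3/4)*a/6)


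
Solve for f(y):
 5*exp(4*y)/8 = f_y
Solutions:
 f(y) = C1 + 5*exp(4*y)/32


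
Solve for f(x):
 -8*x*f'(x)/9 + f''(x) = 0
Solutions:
 f(x) = C1 + C2*erfi(2*x/3)


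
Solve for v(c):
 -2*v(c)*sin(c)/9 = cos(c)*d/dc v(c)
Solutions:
 v(c) = C1*cos(c)^(2/9)


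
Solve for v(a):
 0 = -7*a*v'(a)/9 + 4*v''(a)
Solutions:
 v(a) = C1 + C2*erfi(sqrt(14)*a/12)


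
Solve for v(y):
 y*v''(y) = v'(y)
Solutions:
 v(y) = C1 + C2*y^2


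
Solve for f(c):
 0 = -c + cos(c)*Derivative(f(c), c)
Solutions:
 f(c) = C1 + Integral(c/cos(c), c)


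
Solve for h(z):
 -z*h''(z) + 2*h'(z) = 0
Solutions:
 h(z) = C1 + C2*z^3


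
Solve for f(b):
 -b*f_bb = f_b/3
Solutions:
 f(b) = C1 + C2*b^(2/3)


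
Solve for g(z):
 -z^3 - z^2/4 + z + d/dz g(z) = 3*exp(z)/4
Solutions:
 g(z) = C1 + z^4/4 + z^3/12 - z^2/2 + 3*exp(z)/4


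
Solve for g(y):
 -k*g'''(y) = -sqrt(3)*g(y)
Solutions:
 g(y) = C1*exp(3^(1/6)*y*(1/k)^(1/3)) + C2*exp(y*(-3^(1/6) + 3^(2/3)*I)*(1/k)^(1/3)/2) + C3*exp(-y*(3^(1/6) + 3^(2/3)*I)*(1/k)^(1/3)/2)


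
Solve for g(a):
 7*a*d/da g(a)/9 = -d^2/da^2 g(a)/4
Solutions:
 g(a) = C1 + C2*erf(sqrt(14)*a/3)


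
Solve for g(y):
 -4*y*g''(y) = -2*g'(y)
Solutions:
 g(y) = C1 + C2*y^(3/2)


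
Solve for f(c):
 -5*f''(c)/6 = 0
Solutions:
 f(c) = C1 + C2*c


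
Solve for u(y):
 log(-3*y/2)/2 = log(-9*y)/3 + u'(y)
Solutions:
 u(y) = C1 + y*log(-y)/6 + y*(-log(24) - 1)/6


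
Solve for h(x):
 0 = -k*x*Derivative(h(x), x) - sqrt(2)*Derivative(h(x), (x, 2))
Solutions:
 h(x) = Piecewise((-2^(3/4)*sqrt(pi)*C1*erf(2^(1/4)*sqrt(k)*x/2)/(2*sqrt(k)) - C2, (k > 0) | (k < 0)), (-C1*x - C2, True))


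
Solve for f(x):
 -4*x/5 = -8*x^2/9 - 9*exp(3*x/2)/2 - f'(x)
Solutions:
 f(x) = C1 - 8*x^3/27 + 2*x^2/5 - 3*exp(3*x/2)


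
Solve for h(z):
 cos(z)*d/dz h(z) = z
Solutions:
 h(z) = C1 + Integral(z/cos(z), z)


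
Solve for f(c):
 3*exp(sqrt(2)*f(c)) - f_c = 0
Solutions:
 f(c) = sqrt(2)*(2*log(-1/(C1 + 3*c)) - log(2))/4


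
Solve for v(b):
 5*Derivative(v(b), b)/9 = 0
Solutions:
 v(b) = C1


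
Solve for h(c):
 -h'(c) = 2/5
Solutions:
 h(c) = C1 - 2*c/5


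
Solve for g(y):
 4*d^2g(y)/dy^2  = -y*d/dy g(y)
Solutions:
 g(y) = C1 + C2*erf(sqrt(2)*y/4)


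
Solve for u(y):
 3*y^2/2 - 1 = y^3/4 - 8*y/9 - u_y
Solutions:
 u(y) = C1 + y^4/16 - y^3/2 - 4*y^2/9 + y


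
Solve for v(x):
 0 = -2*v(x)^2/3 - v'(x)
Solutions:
 v(x) = 3/(C1 + 2*x)


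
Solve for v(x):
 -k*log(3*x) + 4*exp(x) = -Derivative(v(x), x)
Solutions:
 v(x) = C1 + k*x*log(x) + k*x*(-1 + log(3)) - 4*exp(x)


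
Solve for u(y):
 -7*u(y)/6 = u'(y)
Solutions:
 u(y) = C1*exp(-7*y/6)


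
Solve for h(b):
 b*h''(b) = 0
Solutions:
 h(b) = C1 + C2*b


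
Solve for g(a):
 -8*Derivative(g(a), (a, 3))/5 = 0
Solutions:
 g(a) = C1 + C2*a + C3*a^2


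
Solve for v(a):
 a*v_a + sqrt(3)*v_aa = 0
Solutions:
 v(a) = C1 + C2*erf(sqrt(2)*3^(3/4)*a/6)


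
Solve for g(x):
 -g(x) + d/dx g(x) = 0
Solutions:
 g(x) = C1*exp(x)


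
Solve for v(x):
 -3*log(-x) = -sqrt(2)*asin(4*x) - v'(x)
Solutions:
 v(x) = C1 + 3*x*log(-x) - 3*x - sqrt(2)*(x*asin(4*x) + sqrt(1 - 16*x^2)/4)


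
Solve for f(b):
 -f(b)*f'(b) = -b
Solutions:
 f(b) = -sqrt(C1 + b^2)
 f(b) = sqrt(C1 + b^2)


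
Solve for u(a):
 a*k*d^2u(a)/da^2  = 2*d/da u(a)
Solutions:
 u(a) = C1 + a^(((re(k) + 2)*re(k) + im(k)^2)/(re(k)^2 + im(k)^2))*(C2*sin(2*log(a)*Abs(im(k))/(re(k)^2 + im(k)^2)) + C3*cos(2*log(a)*im(k)/(re(k)^2 + im(k)^2)))


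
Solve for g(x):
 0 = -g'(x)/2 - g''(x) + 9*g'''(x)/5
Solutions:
 g(x) = C1 + C2*exp(x*(5 - sqrt(115))/18) + C3*exp(x*(5 + sqrt(115))/18)


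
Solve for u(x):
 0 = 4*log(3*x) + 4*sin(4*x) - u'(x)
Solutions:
 u(x) = C1 + 4*x*log(x) - 4*x + 4*x*log(3) - cos(4*x)


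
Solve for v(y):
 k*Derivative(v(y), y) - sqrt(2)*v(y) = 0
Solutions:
 v(y) = C1*exp(sqrt(2)*y/k)


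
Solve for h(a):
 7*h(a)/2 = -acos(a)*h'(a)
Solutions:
 h(a) = C1*exp(-7*Integral(1/acos(a), a)/2)


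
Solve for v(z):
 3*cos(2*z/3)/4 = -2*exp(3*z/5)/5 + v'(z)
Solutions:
 v(z) = C1 + 2*exp(3*z/5)/3 + 9*sin(2*z/3)/8


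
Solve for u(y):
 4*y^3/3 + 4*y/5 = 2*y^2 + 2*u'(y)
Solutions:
 u(y) = C1 + y^4/6 - y^3/3 + y^2/5


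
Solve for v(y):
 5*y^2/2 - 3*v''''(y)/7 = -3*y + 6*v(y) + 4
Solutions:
 v(y) = 5*y^2/12 + y/2 + (C1*sin(2^(3/4)*7^(1/4)*y/2) + C2*cos(2^(3/4)*7^(1/4)*y/2))*exp(-2^(3/4)*7^(1/4)*y/2) + (C3*sin(2^(3/4)*7^(1/4)*y/2) + C4*cos(2^(3/4)*7^(1/4)*y/2))*exp(2^(3/4)*7^(1/4)*y/2) - 2/3


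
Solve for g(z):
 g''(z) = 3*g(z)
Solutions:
 g(z) = C1*exp(-sqrt(3)*z) + C2*exp(sqrt(3)*z)


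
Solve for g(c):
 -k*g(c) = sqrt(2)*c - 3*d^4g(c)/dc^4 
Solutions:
 g(c) = C1*exp(-3^(3/4)*c*k^(1/4)/3) + C2*exp(3^(3/4)*c*k^(1/4)/3) + C3*exp(-3^(3/4)*I*c*k^(1/4)/3) + C4*exp(3^(3/4)*I*c*k^(1/4)/3) - sqrt(2)*c/k


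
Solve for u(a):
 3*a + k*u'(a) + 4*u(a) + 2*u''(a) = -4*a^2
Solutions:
 u(a) = C1*exp(a*(-k + sqrt(k^2 - 32))/4) + C2*exp(-a*(k + sqrt(k^2 - 32))/4) - a^2 + a*k/2 - 3*a/4 - k^2/8 + 3*k/16 + 1


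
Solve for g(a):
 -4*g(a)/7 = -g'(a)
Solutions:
 g(a) = C1*exp(4*a/7)


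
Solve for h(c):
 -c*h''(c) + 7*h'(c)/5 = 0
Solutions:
 h(c) = C1 + C2*c^(12/5)


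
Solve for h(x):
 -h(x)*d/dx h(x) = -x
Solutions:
 h(x) = -sqrt(C1 + x^2)
 h(x) = sqrt(C1 + x^2)


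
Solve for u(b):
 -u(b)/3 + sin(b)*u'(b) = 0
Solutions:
 u(b) = C1*(cos(b) - 1)^(1/6)/(cos(b) + 1)^(1/6)


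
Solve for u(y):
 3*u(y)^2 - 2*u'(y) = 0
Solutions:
 u(y) = -2/(C1 + 3*y)


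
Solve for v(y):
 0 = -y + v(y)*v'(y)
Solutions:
 v(y) = -sqrt(C1 + y^2)
 v(y) = sqrt(C1 + y^2)


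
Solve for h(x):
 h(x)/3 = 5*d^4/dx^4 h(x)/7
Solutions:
 h(x) = C1*exp(-15^(3/4)*7^(1/4)*x/15) + C2*exp(15^(3/4)*7^(1/4)*x/15) + C3*sin(15^(3/4)*7^(1/4)*x/15) + C4*cos(15^(3/4)*7^(1/4)*x/15)


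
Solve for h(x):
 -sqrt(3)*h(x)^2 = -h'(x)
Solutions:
 h(x) = -1/(C1 + sqrt(3)*x)


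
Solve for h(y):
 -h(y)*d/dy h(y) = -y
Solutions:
 h(y) = -sqrt(C1 + y^2)
 h(y) = sqrt(C1 + y^2)


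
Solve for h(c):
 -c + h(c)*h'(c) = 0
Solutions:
 h(c) = -sqrt(C1 + c^2)
 h(c) = sqrt(C1 + c^2)


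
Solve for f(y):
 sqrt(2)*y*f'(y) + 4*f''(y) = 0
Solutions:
 f(y) = C1 + C2*erf(2^(3/4)*y/4)


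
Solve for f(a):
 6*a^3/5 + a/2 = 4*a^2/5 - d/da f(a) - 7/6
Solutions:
 f(a) = C1 - 3*a^4/10 + 4*a^3/15 - a^2/4 - 7*a/6


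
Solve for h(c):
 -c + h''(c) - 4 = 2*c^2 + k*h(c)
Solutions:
 h(c) = C1*exp(-c*sqrt(k)) + C2*exp(c*sqrt(k)) - 2*c^2/k - c/k - 4/k - 4/k^2


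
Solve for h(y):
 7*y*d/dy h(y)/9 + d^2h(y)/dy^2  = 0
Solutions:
 h(y) = C1 + C2*erf(sqrt(14)*y/6)


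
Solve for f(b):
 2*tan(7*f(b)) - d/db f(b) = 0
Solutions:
 f(b) = -asin(C1*exp(14*b))/7 + pi/7
 f(b) = asin(C1*exp(14*b))/7


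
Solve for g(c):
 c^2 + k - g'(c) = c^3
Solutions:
 g(c) = C1 - c^4/4 + c^3/3 + c*k


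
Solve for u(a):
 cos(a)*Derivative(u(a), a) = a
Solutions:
 u(a) = C1 + Integral(a/cos(a), a)


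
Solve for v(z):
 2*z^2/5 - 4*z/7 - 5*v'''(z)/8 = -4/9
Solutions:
 v(z) = C1 + C2*z + C3*z^2 + 4*z^5/375 - 4*z^4/105 + 16*z^3/135


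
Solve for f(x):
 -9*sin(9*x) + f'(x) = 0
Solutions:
 f(x) = C1 - cos(9*x)


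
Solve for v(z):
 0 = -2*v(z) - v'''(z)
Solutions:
 v(z) = C3*exp(-2^(1/3)*z) + (C1*sin(2^(1/3)*sqrt(3)*z/2) + C2*cos(2^(1/3)*sqrt(3)*z/2))*exp(2^(1/3)*z/2)


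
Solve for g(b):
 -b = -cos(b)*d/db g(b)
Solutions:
 g(b) = C1 + Integral(b/cos(b), b)


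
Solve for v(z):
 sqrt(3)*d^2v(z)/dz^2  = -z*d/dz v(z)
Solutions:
 v(z) = C1 + C2*erf(sqrt(2)*3^(3/4)*z/6)


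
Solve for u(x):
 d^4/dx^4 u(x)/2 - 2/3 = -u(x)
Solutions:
 u(x) = (C1*sin(2^(3/4)*x/2) + C2*cos(2^(3/4)*x/2))*exp(-2^(3/4)*x/2) + (C3*sin(2^(3/4)*x/2) + C4*cos(2^(3/4)*x/2))*exp(2^(3/4)*x/2) + 2/3


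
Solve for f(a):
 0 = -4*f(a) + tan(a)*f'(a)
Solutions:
 f(a) = C1*sin(a)^4


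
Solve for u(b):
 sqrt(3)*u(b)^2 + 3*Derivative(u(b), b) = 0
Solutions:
 u(b) = 3/(C1 + sqrt(3)*b)


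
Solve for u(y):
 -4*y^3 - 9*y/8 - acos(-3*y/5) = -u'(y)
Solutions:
 u(y) = C1 + y^4 + 9*y^2/16 + y*acos(-3*y/5) + sqrt(25 - 9*y^2)/3


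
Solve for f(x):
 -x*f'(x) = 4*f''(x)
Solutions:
 f(x) = C1 + C2*erf(sqrt(2)*x/4)


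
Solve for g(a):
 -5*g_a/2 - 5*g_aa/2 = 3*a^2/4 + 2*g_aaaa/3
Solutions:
 g(a) = C1 + C2*exp(-5^(1/3)*a*(-(3 + sqrt(14))^(1/3) + 5^(1/3)/(3 + sqrt(14))^(1/3))/4)*sin(sqrt(3)*5^(1/3)*a*(5^(1/3)/(3 + sqrt(14))^(1/3) + (3 + sqrt(14))^(1/3))/4) + C3*exp(-5^(1/3)*a*(-(3 + sqrt(14))^(1/3) + 5^(1/3)/(3 + sqrt(14))^(1/3))/4)*cos(sqrt(3)*5^(1/3)*a*(5^(1/3)/(3 + sqrt(14))^(1/3) + (3 + sqrt(14))^(1/3))/4) + C4*exp(5^(1/3)*a*(-(3 + sqrt(14))^(1/3) + 5^(1/3)/(3 + sqrt(14))^(1/3))/2) - a^3/10 + 3*a^2/10 - 3*a/5


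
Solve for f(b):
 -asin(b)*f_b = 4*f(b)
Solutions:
 f(b) = C1*exp(-4*Integral(1/asin(b), b))


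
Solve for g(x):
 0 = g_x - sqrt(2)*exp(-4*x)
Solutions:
 g(x) = C1 - sqrt(2)*exp(-4*x)/4


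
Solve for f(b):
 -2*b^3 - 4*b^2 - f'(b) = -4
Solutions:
 f(b) = C1 - b^4/2 - 4*b^3/3 + 4*b


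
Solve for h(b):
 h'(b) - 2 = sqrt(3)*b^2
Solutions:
 h(b) = C1 + sqrt(3)*b^3/3 + 2*b


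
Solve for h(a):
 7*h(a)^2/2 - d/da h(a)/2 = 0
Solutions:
 h(a) = -1/(C1 + 7*a)


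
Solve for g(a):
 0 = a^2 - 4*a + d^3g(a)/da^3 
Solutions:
 g(a) = C1 + C2*a + C3*a^2 - a^5/60 + a^4/6


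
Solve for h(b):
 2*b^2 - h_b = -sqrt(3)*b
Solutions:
 h(b) = C1 + 2*b^3/3 + sqrt(3)*b^2/2


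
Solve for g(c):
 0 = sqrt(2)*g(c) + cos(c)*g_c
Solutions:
 g(c) = C1*(sin(c) - 1)^(sqrt(2)/2)/(sin(c) + 1)^(sqrt(2)/2)


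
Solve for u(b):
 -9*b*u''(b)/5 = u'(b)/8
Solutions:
 u(b) = C1 + C2*b^(67/72)


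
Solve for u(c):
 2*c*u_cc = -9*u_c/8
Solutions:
 u(c) = C1 + C2*c^(7/16)


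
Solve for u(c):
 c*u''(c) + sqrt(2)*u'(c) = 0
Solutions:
 u(c) = C1 + C2*c^(1 - sqrt(2))


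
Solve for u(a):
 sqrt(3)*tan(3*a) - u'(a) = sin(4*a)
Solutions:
 u(a) = C1 - sqrt(3)*log(cos(3*a))/3 + cos(4*a)/4


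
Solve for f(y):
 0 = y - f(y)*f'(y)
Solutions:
 f(y) = -sqrt(C1 + y^2)
 f(y) = sqrt(C1 + y^2)


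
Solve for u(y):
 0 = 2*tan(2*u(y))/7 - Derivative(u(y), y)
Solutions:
 u(y) = -asin(C1*exp(4*y/7))/2 + pi/2
 u(y) = asin(C1*exp(4*y/7))/2


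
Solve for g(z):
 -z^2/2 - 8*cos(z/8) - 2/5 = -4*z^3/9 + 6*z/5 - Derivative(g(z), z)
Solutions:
 g(z) = C1 - z^4/9 + z^3/6 + 3*z^2/5 + 2*z/5 + 64*sin(z/8)


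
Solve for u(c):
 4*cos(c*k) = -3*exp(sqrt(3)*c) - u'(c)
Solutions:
 u(c) = C1 - sqrt(3)*exp(sqrt(3)*c) - 4*sin(c*k)/k


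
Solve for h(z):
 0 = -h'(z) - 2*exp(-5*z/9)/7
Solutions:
 h(z) = C1 + 18*exp(-5*z/9)/35


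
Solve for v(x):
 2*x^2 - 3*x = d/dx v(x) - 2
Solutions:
 v(x) = C1 + 2*x^3/3 - 3*x^2/2 + 2*x


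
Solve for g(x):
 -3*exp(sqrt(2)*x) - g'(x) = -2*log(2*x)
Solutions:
 g(x) = C1 + 2*x*log(x) + 2*x*(-1 + log(2)) - 3*sqrt(2)*exp(sqrt(2)*x)/2


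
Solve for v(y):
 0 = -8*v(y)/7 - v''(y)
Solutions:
 v(y) = C1*sin(2*sqrt(14)*y/7) + C2*cos(2*sqrt(14)*y/7)


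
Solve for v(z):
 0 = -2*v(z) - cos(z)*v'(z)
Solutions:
 v(z) = C1*(sin(z) - 1)/(sin(z) + 1)


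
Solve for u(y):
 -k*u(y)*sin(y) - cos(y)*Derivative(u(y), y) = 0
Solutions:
 u(y) = C1*exp(k*log(cos(y)))


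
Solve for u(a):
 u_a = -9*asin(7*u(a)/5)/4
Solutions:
 Integral(1/asin(7*_y/5), (_y, u(a))) = C1 - 9*a/4


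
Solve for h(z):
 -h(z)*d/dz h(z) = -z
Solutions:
 h(z) = -sqrt(C1 + z^2)
 h(z) = sqrt(C1 + z^2)


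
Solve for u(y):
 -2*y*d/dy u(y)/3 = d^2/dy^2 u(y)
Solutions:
 u(y) = C1 + C2*erf(sqrt(3)*y/3)


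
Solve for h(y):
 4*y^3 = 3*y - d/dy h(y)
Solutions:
 h(y) = C1 - y^4 + 3*y^2/2


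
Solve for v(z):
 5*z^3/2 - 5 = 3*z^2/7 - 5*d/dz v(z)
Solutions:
 v(z) = C1 - z^4/8 + z^3/35 + z


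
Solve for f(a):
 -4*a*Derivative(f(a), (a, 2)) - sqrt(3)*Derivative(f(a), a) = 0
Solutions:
 f(a) = C1 + C2*a^(1 - sqrt(3)/4)


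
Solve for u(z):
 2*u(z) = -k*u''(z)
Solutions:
 u(z) = C1*exp(-sqrt(2)*z*sqrt(-1/k)) + C2*exp(sqrt(2)*z*sqrt(-1/k))


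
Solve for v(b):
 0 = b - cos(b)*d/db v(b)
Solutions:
 v(b) = C1 + Integral(b/cos(b), b)


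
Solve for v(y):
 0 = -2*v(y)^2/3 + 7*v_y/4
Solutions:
 v(y) = -21/(C1 + 8*y)


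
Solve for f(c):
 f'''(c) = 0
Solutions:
 f(c) = C1 + C2*c + C3*c^2


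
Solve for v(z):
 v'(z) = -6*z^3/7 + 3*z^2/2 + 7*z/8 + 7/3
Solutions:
 v(z) = C1 - 3*z^4/14 + z^3/2 + 7*z^2/16 + 7*z/3


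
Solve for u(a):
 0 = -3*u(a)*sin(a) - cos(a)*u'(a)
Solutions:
 u(a) = C1*cos(a)^3


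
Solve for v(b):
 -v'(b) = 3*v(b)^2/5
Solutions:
 v(b) = 5/(C1 + 3*b)


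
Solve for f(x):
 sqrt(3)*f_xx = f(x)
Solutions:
 f(x) = C1*exp(-3^(3/4)*x/3) + C2*exp(3^(3/4)*x/3)


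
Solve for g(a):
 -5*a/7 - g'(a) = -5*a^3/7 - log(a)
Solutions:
 g(a) = C1 + 5*a^4/28 - 5*a^2/14 + a*log(a) - a


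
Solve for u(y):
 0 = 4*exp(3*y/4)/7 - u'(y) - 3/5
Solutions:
 u(y) = C1 - 3*y/5 + 16*exp(3*y/4)/21


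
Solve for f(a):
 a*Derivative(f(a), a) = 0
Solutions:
 f(a) = C1


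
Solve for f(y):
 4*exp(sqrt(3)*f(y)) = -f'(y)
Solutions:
 f(y) = sqrt(3)*(2*log(1/(C1 + 4*y)) - log(3))/6


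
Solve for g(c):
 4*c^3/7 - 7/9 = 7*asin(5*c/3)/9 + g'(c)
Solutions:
 g(c) = C1 + c^4/7 - 7*c*asin(5*c/3)/9 - 7*c/9 - 7*sqrt(9 - 25*c^2)/45


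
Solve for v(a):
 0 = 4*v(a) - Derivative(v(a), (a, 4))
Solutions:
 v(a) = C1*exp(-sqrt(2)*a) + C2*exp(sqrt(2)*a) + C3*sin(sqrt(2)*a) + C4*cos(sqrt(2)*a)


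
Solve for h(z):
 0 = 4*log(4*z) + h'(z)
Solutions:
 h(z) = C1 - 4*z*log(z) - z*log(256) + 4*z


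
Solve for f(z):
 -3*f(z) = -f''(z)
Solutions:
 f(z) = C1*exp(-sqrt(3)*z) + C2*exp(sqrt(3)*z)


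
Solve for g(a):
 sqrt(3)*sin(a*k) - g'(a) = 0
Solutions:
 g(a) = C1 - sqrt(3)*cos(a*k)/k


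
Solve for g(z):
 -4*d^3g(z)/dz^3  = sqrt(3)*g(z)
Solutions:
 g(z) = C3*exp(-2^(1/3)*3^(1/6)*z/2) + (C1*sin(2^(1/3)*3^(2/3)*z/4) + C2*cos(2^(1/3)*3^(2/3)*z/4))*exp(2^(1/3)*3^(1/6)*z/4)


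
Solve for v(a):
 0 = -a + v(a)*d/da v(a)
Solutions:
 v(a) = -sqrt(C1 + a^2)
 v(a) = sqrt(C1 + a^2)


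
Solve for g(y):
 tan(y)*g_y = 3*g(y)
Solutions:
 g(y) = C1*sin(y)^3


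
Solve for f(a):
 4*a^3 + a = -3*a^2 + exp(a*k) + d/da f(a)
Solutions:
 f(a) = C1 + a^4 + a^3 + a^2/2 - exp(a*k)/k


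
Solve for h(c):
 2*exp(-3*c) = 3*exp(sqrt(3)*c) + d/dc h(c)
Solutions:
 h(c) = C1 - sqrt(3)*exp(sqrt(3)*c) - 2*exp(-3*c)/3


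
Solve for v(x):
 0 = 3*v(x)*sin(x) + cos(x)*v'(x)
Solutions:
 v(x) = C1*cos(x)^3


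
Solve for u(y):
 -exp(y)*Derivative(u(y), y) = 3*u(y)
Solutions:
 u(y) = C1*exp(3*exp(-y))


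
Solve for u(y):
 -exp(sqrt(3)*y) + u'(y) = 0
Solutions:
 u(y) = C1 + sqrt(3)*exp(sqrt(3)*y)/3


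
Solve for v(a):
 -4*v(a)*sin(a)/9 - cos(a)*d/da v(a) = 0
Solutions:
 v(a) = C1*cos(a)^(4/9)


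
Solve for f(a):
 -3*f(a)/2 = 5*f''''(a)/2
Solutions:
 f(a) = (C1*sin(sqrt(2)*3^(1/4)*5^(3/4)*a/10) + C2*cos(sqrt(2)*3^(1/4)*5^(3/4)*a/10))*exp(-sqrt(2)*3^(1/4)*5^(3/4)*a/10) + (C3*sin(sqrt(2)*3^(1/4)*5^(3/4)*a/10) + C4*cos(sqrt(2)*3^(1/4)*5^(3/4)*a/10))*exp(sqrt(2)*3^(1/4)*5^(3/4)*a/10)


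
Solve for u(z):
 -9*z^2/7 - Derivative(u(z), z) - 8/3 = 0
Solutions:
 u(z) = C1 - 3*z^3/7 - 8*z/3


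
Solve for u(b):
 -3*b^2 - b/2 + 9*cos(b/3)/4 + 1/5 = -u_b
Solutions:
 u(b) = C1 + b^3 + b^2/4 - b/5 - 27*sin(b/3)/4


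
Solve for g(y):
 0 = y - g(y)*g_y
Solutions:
 g(y) = -sqrt(C1 + y^2)
 g(y) = sqrt(C1 + y^2)


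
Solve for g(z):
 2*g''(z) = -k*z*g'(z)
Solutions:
 g(z) = Piecewise((-sqrt(pi)*C1*erf(sqrt(k)*z/2)/sqrt(k) - C2, (k > 0) | (k < 0)), (-C1*z - C2, True))


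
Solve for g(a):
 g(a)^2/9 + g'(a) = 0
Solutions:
 g(a) = 9/(C1 + a)


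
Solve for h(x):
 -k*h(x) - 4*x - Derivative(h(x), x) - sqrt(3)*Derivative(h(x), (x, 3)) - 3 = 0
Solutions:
 h(x) = C1*exp(x*(-2^(2/3)*3^(1/6)*(9*k + sqrt(81*k^2 + 4*sqrt(3)))^(1/3) + 2*6^(1/3)/(9*k + sqrt(81*k^2 + 4*sqrt(3)))^(1/3))/6) + C2*exp(x*(2^(2/3)*3^(1/6)*(9*k + sqrt(81*k^2 + 4*sqrt(3)))^(1/3) - 6^(2/3)*I*(9*k + sqrt(81*k^2 + 4*sqrt(3)))^(1/3) + 16*sqrt(3)/((9*k + sqrt(81*k^2 + 4*sqrt(3)))^(1/3)*(-2^(2/3)*3^(1/6) + 6^(2/3)*I)))/12) + C3*exp(x*(2^(2/3)*3^(1/6)*(9*k + sqrt(81*k^2 + 4*sqrt(3)))^(1/3) + 6^(2/3)*I*(9*k + sqrt(81*k^2 + 4*sqrt(3)))^(1/3) - 16*sqrt(3)/((9*k + sqrt(81*k^2 + 4*sqrt(3)))^(1/3)*(2^(2/3)*3^(1/6) + 6^(2/3)*I)))/12) - 4*x/k - 3/k + 4/k^2


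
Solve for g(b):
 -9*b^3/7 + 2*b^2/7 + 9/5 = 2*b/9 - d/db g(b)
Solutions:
 g(b) = C1 + 9*b^4/28 - 2*b^3/21 + b^2/9 - 9*b/5


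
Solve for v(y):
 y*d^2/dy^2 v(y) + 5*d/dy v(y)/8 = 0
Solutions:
 v(y) = C1 + C2*y^(3/8)


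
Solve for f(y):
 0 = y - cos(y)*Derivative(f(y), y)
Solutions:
 f(y) = C1 + Integral(y/cos(y), y)


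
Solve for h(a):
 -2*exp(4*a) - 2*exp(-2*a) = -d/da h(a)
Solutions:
 h(a) = C1 + exp(4*a)/2 - exp(-2*a)


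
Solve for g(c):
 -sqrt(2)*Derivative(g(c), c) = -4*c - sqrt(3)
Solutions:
 g(c) = C1 + sqrt(2)*c^2 + sqrt(6)*c/2
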